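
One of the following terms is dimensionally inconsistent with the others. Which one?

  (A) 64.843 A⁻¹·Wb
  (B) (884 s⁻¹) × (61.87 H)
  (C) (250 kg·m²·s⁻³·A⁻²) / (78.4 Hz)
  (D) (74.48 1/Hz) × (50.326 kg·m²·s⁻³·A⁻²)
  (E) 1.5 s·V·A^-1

In SI base units:
  (A) Wb·A⁻¹ = V·s·A⁻¹ = kg·m²·s⁻²·A⁻²
  (B) [s⁻¹] · [kg·m²·s⁻²·A⁻²] = kg·m²·s⁻³·A⁻²
  (C) [kg·m²·s⁻³·A⁻²] / [s⁻¹] = kg·m²·s⁻²·A⁻²
  (D) [s] · [kg·m²·s⁻³·A⁻²] = kg·m²·s⁻²·A⁻²
  (E) V·s·A⁻¹ = J·C⁻¹·s·A⁻¹ = kg·m²·s⁻²·A⁻²
All reduce to kg·m²·s⁻²·A⁻² except (B), which is kg·m²·s⁻³·A⁻².

(B)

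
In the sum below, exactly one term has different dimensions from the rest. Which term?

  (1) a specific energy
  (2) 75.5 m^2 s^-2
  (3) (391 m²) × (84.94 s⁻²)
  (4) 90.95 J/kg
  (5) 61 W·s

In SI base units:
  (1) [specific energy] = m²·s⁻²
  (2) m²·s⁻²
  (3) [m²] · [s⁻²] = m²·s⁻²
  (4) J·kg⁻¹ = N·m·kg⁻¹ = m²·s⁻²
  (5) W·s = J·s⁻¹·s = kg·m²·s⁻²
All reduce to m²·s⁻² except (5), which is kg·m²·s⁻².

(5)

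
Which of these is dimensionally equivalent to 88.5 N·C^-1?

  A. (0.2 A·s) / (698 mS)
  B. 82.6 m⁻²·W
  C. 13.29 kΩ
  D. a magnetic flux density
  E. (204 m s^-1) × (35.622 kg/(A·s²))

Reference: N·C⁻¹ = kg·m·s⁻²·(s·A)⁻¹ = kg·m·s⁻³·A⁻¹.
Each option:
  A. [s·A] / [kg⁻¹·m⁻²·s³·A²] = kg·m²·s⁻²·A⁻¹
  B. W·m⁻² = J·s⁻¹·m⁻² = kg·s⁻³
  C. Ω = V·A⁻¹ = kg·m²·s⁻³·A⁻²
  D. [magnetic flux density] = kg·s⁻²·A⁻¹
  E. [m·s⁻¹] · [kg·s⁻²·A⁻¹] = kg·m·s⁻³·A⁻¹  ← same
Only E. matches kg·m·s⁻³·A⁻¹.

E.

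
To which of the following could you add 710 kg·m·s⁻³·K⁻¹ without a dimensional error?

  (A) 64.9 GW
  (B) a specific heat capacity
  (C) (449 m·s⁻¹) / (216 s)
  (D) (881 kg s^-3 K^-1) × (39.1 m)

(D)

Reference: kg·m·s⁻³·K⁻¹.
Each option:
  (A) W = J·s⁻¹ = kg·m²·s⁻³
  (B) [specific heat capacity] = m²·s⁻²·K⁻¹
  (C) [m·s⁻¹] / [s] = m·s⁻²
  (D) [kg·s⁻³·K⁻¹] · [m] = kg·m·s⁻³·K⁻¹  ← same
Only (D) matches kg·m·s⁻³·K⁻¹.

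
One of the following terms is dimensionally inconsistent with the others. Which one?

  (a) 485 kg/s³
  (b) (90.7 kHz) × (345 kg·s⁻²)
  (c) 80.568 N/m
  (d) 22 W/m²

(c)

Dimensions:
  (a) kg·s⁻³
  (b) [s⁻¹] · [kg·s⁻²] = kg·s⁻³
  (c) N·m⁻¹ = kg·m·s⁻²·m⁻¹ = kg·s⁻²
  (d) W·m⁻² = J·s⁻¹·m⁻² = kg·s⁻³
All reduce to kg·s⁻³ except (c), which is kg·s⁻².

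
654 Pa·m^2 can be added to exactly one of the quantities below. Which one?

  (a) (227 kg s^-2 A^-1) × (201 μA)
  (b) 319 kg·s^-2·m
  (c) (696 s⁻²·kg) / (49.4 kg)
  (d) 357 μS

(b)

Reference: Pa·m² = N·m⁻²·m² = kg·m·s⁻².
Each option:
  (a) [kg·s⁻²·A⁻¹] · [A] = kg·s⁻²
  (b) kg·m·s⁻²  ← same
  (c) [kg·s⁻²] / [kg] = s⁻²
  (d) S = Ω⁻¹ = kg⁻¹·m⁻²·s³·A²
Only (b) matches kg·m·s⁻².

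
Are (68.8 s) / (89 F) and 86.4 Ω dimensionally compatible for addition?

Yes

Dimensions:
  (68.8 s) / (89 F):  [s] / [kg⁻¹·m⁻²·s⁴·A²] = kg·m²·s⁻³·A⁻²
  86.4 Ω:  Ω = V·A⁻¹ = kg·m²·s⁻³·A⁻²
Both are kg·m²·s⁻³·A⁻², so they have the same dimensions and can be added.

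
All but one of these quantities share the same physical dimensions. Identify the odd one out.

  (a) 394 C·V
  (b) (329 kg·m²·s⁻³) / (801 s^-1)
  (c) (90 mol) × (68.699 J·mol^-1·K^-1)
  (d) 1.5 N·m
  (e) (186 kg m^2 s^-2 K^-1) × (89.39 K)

Work out the base dimensions of each:
  (a) C·V = s·A·J·C⁻¹ = kg·m²·s⁻²
  (b) [kg·m²·s⁻³] / [s⁻¹] = kg·m²·s⁻²
  (c) [mol] · [kg·m²·s⁻²·K⁻¹·mol⁻¹] = kg·m²·s⁻²·K⁻¹
  (d) N·m = kg·m·s⁻²·m = kg·m²·s⁻²
  (e) [kg·m²·s⁻²·K⁻¹] · [K] = kg·m²·s⁻²
All reduce to kg·m²·s⁻² except (c), which is kg·m²·s⁻²·K⁻¹.

(c)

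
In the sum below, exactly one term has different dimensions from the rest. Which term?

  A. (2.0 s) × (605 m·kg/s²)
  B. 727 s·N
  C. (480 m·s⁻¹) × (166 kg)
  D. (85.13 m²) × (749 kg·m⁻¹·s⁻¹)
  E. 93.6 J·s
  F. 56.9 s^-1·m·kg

Reduce each to base SI dimensions:
  A. [s] · [kg·m·s⁻²] = kg·m·s⁻¹
  B. N·s = kg·m·s⁻²·s = kg·m·s⁻¹
  C. [m·s⁻¹] · [kg] = kg·m·s⁻¹
  D. [m²] · [kg·m⁻¹·s⁻¹] = kg·m·s⁻¹
  E. J·s = N·m·s = kg·m²·s⁻¹
  F. kg·m·s⁻¹
All reduce to kg·m·s⁻¹ except E., which is kg·m²·s⁻¹.

E.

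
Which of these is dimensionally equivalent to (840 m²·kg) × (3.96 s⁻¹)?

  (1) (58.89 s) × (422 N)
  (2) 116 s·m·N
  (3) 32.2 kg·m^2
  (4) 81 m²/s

Reference: [kg·m²] · [s⁻¹] = kg·m²·s⁻¹.
Each option:
  (1) [s] · [kg·m·s⁻²] = kg·m·s⁻¹
  (2) N·m·s = kg·m·s⁻²·m·s = kg·m²·s⁻¹  ← same
  (3) kg·m²
  (4) m²·s⁻¹
Only (2) matches kg·m²·s⁻¹.

(2)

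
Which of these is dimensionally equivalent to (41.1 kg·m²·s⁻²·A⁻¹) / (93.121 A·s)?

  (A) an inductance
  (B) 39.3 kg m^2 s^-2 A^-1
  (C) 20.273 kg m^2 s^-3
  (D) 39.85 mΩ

(D)

Reference: [kg·m²·s⁻²·A⁻¹] / [s·A] = kg·m²·s⁻³·A⁻².
Each option:
  (A) [inductance] = kg·m²·s⁻²·A⁻²
  (B) kg·m²·s⁻²·A⁻¹
  (C) kg·m²·s⁻³
  (D) Ω = V·A⁻¹ = kg·m²·s⁻³·A⁻²  ← same
Only (D) matches kg·m²·s⁻³·A⁻².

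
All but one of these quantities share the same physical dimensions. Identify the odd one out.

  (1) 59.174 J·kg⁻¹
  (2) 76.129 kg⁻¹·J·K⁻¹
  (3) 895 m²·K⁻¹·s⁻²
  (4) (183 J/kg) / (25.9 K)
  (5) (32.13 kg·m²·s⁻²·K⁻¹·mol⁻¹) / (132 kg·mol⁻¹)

(1)

Reduce each to base SI dimensions:
  (1) J·kg⁻¹ = N·m·kg⁻¹ = m²·s⁻²
  (2) J·kg⁻¹·K⁻¹ = N·m·kg⁻¹·K⁻¹ = m²·s⁻²·K⁻¹
  (3) m²·s⁻²·K⁻¹
  (4) [m²·s⁻²] / [K] = m²·s⁻²·K⁻¹
  (5) [kg·m²·s⁻²·K⁻¹·mol⁻¹] / [kg·mol⁻¹] = m²·s⁻²·K⁻¹
All reduce to m²·s⁻²·K⁻¹ except (1), which is m²·s⁻².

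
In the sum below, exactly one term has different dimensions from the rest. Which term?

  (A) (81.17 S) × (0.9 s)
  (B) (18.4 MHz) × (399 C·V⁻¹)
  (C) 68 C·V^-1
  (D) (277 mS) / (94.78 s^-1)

In SI base units:
  (A) [kg⁻¹·m⁻²·s³·A²] · [s] = kg⁻¹·m⁻²·s⁴·A²
  (B) [s⁻¹] · [kg⁻¹·m⁻²·s⁴·A²] = kg⁻¹·m⁻²·s³·A²
  (C) C·V⁻¹ = s·A·(J·C⁻¹)⁻¹ = kg⁻¹·m⁻²·s⁴·A²
  (D) [kg⁻¹·m⁻²·s³·A²] / [s⁻¹] = kg⁻¹·m⁻²·s⁴·A²
All reduce to kg⁻¹·m⁻²·s⁴·A² except (B), which is kg⁻¹·m⁻²·s³·A².

(B)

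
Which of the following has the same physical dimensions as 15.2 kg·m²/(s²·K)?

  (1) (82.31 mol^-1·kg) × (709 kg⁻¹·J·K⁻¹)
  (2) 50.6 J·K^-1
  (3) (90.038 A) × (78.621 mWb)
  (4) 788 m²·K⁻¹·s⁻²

(2)

Reference: kg·m²·s⁻²·K⁻¹.
Each option:
  (1) [kg·mol⁻¹] · [m²·s⁻²·K⁻¹] = kg·m²·s⁻²·K⁻¹·mol⁻¹
  (2) J·K⁻¹ = N·m·K⁻¹ = kg·m²·s⁻²·K⁻¹  ← same
  (3) [A] · [kg·m²·s⁻²·A⁻¹] = kg·m²·s⁻²
  (4) m²·s⁻²·K⁻¹
Only (2) matches kg·m²·s⁻²·K⁻¹.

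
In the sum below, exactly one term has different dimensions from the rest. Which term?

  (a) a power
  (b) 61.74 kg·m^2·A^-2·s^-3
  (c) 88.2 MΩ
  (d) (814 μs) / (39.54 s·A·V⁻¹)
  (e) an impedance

(a)

Work out the base dimensions of each:
  (a) [power] = kg·m²·s⁻³
  (b) kg·m²·s⁻³·A⁻²
  (c) Ω = V·A⁻¹ = kg·m²·s⁻³·A⁻²
  (d) [s] / [kg⁻¹·m⁻²·s⁴·A²] = kg·m²·s⁻³·A⁻²
  (e) [impedance] = kg·m²·s⁻³·A⁻²
All reduce to kg·m²·s⁻³·A⁻² except (a), which is kg·m²·s⁻³.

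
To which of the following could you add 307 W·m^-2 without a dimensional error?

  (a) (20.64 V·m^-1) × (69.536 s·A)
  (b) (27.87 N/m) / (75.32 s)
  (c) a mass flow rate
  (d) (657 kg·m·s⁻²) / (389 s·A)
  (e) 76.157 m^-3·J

(b)

Reference: W·m⁻² = J·s⁻¹·m⁻² = kg·s⁻³.
Each option:
  (a) [kg·m·s⁻³·A⁻¹] · [s·A] = kg·m·s⁻²
  (b) [kg·s⁻²] / [s] = kg·s⁻³  ← same
  (c) [mass flow rate] = kg·s⁻¹
  (d) [kg·m·s⁻²] / [s·A] = kg·m·s⁻³·A⁻¹
  (e) J·m⁻³ = N·m·m⁻³ = kg·m⁻¹·s⁻²
Only (b) matches kg·s⁻³.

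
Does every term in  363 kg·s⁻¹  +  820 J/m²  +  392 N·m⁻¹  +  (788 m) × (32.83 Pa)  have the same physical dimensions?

Reduce each to base SI dimensions:
  363 kg·s⁻¹:  kg·s⁻¹
  820 J/m²:  J·m⁻² = N·m·m⁻² = kg·s⁻²
  392 N·m⁻¹:  N·m⁻¹ = kg·m·s⁻²·m⁻¹ = kg·s⁻²
  (788 m) × (32.83 Pa):  [m] · [kg·m⁻¹·s⁻²] = kg·s⁻²
The terms do not share a single dimension (kg·s⁻² vs kg·s⁻¹).

No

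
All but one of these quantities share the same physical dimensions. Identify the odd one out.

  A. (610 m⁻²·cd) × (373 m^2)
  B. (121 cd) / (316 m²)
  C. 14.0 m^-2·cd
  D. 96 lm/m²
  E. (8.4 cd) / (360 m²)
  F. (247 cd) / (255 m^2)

Reduce each to base SI dimensions:
  A. [m⁻²·cd] · [m²] = cd
  B. [cd] / [m²] = m⁻²·cd
  C. cd·m⁻² = m⁻²·cd
  D. lm·m⁻² = cd·m⁻² = m⁻²·cd
  E. [cd] / [m²] = m⁻²·cd
  F. [cd] / [m²] = m⁻²·cd
All reduce to m⁻²·cd except A., which is cd.

A.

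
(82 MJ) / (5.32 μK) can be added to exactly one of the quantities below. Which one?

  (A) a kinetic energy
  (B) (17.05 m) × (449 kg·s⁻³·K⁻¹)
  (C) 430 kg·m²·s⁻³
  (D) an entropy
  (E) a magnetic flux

(D)

Reference: [kg·m²·s⁻²] / [K] = kg·m²·s⁻²·K⁻¹.
Each option:
  (A) [kinetic energy] = kg·m²·s⁻²
  (B) [m] · [kg·s⁻³·K⁻¹] = kg·m·s⁻³·K⁻¹
  (C) kg·m²·s⁻³
  (D) [entropy] = kg·m²·s⁻²·K⁻¹  ← same
  (E) [magnetic flux] = kg·m²·s⁻²·A⁻¹
Only (D) matches kg·m²·s⁻²·K⁻¹.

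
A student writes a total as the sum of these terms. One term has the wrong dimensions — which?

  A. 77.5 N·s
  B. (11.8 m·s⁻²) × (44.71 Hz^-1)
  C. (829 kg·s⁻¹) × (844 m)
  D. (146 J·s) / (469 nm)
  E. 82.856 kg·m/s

B.

Dimensions:
  A. N·s = kg·m·s⁻²·s = kg·m·s⁻¹
  B. [m·s⁻²] · [s] = m·s⁻¹
  C. [kg·s⁻¹] · [m] = kg·m·s⁻¹
  D. [kg·m²·s⁻¹] / [m] = kg·m·s⁻¹
  E. kg·m·s⁻¹
All reduce to kg·m·s⁻¹ except B., which is m·s⁻¹.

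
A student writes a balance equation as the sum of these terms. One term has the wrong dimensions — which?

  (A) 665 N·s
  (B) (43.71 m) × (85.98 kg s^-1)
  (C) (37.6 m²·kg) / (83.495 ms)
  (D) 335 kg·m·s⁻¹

(C)

Dimensions:
  (A) N·s = kg·m·s⁻²·s = kg·m·s⁻¹
  (B) [m] · [kg·s⁻¹] = kg·m·s⁻¹
  (C) [kg·m²] / [s] = kg·m²·s⁻¹
  (D) kg·m·s⁻¹
All reduce to kg·m·s⁻¹ except (C), which is kg·m²·s⁻¹.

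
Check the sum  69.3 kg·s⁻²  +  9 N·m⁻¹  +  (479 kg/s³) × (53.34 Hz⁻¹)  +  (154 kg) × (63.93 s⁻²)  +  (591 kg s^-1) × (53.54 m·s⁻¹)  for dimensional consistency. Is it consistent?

No

In SI base units:
  69.3 kg·s⁻²:  kg·s⁻²
  9 N·m⁻¹:  N·m⁻¹ = kg·m·s⁻²·m⁻¹ = kg·s⁻²
  (479 kg/s³) × (53.34 Hz⁻¹):  [kg·s⁻³] · [s] = kg·s⁻²
  (154 kg) × (63.93 s⁻²):  [kg] · [s⁻²] = kg·s⁻²
  (591 kg s^-1) × (53.54 m·s⁻¹):  [kg·s⁻¹] · [m·s⁻¹] = kg·m·s⁻²
The terms do not share a single dimension (kg·m·s⁻² vs kg·s⁻²).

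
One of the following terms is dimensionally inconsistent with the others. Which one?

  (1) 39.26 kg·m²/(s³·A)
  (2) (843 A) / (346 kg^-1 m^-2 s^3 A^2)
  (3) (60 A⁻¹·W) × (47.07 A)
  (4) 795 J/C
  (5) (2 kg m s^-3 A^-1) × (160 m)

In SI base units:
  (1) kg·m²·s⁻³·A⁻¹
  (2) [A] / [kg⁻¹·m⁻²·s³·A²] = kg·m²·s⁻³·A⁻¹
  (3) [kg·m²·s⁻³·A⁻¹] · [A] = kg·m²·s⁻³
  (4) J·C⁻¹ = N·m·(s·A)⁻¹ = kg·m²·s⁻³·A⁻¹
  (5) [kg·m·s⁻³·A⁻¹] · [m] = kg·m²·s⁻³·A⁻¹
All reduce to kg·m²·s⁻³·A⁻¹ except (3), which is kg·m²·s⁻³.

(3)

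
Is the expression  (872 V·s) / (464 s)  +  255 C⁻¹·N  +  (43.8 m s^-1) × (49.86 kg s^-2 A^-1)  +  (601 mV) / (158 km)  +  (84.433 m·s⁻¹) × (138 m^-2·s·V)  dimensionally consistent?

No

In SI base units:
  (872 V·s) / (464 s):  [kg·m²·s⁻²·A⁻¹] / [s] = kg·m²·s⁻³·A⁻¹
  255 C⁻¹·N:  N·C⁻¹ = kg·m·s⁻²·(s·A)⁻¹ = kg·m·s⁻³·A⁻¹
  (43.8 m s^-1) × (49.86 kg s^-2 A^-1):  [m·s⁻¹] · [kg·s⁻²·A⁻¹] = kg·m·s⁻³·A⁻¹
  (601 mV) / (158 km):  [kg·m²·s⁻³·A⁻¹] / [m] = kg·m·s⁻³·A⁻¹
  (84.433 m·s⁻¹) × (138 m^-2·s·V):  [m·s⁻¹] · [kg·s⁻²·A⁻¹] = kg·m·s⁻³·A⁻¹
The terms do not share a single dimension (kg·m²·s⁻³·A⁻¹ vs kg·m·s⁻³·A⁻¹).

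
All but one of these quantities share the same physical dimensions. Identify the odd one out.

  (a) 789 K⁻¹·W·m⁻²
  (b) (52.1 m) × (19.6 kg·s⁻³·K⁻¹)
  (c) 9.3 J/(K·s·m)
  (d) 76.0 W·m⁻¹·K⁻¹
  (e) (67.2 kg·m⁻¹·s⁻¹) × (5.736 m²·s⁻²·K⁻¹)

Expand each in SI base units:
  (a) W·m⁻²·K⁻¹ = J·s⁻¹·m⁻²·K⁻¹ = kg·s⁻³·K⁻¹
  (b) [m] · [kg·s⁻³·K⁻¹] = kg·m·s⁻³·K⁻¹
  (c) J·s⁻¹·m⁻¹·K⁻¹ = N·m·s⁻¹·m⁻¹·K⁻¹ = kg·m·s⁻³·K⁻¹
  (d) W·m⁻¹·K⁻¹ = J·s⁻¹·m⁻¹·K⁻¹ = kg·m·s⁻³·K⁻¹
  (e) [kg·m⁻¹·s⁻¹] · [m²·s⁻²·K⁻¹] = kg·m·s⁻³·K⁻¹
All reduce to kg·m·s⁻³·K⁻¹ except (a), which is kg·s⁻³·K⁻¹.

(a)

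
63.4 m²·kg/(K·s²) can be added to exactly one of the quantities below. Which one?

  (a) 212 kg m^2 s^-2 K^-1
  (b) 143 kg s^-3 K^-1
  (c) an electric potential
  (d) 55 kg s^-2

Reference: kg·m²·s⁻²·K⁻¹.
Each option:
  (a) kg·m²·s⁻²·K⁻¹  ← same
  (b) kg·s⁻³·K⁻¹
  (c) [electric potential] = kg·m²·s⁻³·A⁻¹
  (d) kg·s⁻²
Only (a) matches kg·m²·s⁻²·K⁻¹.

(a)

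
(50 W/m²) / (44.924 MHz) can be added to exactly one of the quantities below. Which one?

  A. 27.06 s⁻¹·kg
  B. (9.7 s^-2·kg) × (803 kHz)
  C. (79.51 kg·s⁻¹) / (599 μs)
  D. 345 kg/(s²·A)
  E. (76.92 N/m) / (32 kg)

C.

Reference: [kg·s⁻³] / [s⁻¹] = kg·s⁻².
Each option:
  A. kg·s⁻¹
  B. [kg·s⁻²] · [s⁻¹] = kg·s⁻³
  C. [kg·s⁻¹] / [s] = kg·s⁻²  ← same
  D. kg·s⁻²·A⁻¹
  E. [kg·s⁻²] / [kg] = s⁻²
Only C. matches kg·s⁻².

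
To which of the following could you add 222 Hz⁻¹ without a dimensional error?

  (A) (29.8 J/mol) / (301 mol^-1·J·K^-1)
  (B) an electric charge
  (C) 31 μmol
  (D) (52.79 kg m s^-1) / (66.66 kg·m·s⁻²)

Reference: Hz⁻¹ = (s⁻¹)⁻¹ = s.
Each option:
  (A) [kg·m²·s⁻²·mol⁻¹] / [kg·m²·s⁻²·K⁻¹·mol⁻¹] = K
  (B) [electric charge] = s·A
  (C) mol
  (D) [kg·m·s⁻¹] / [kg·m·s⁻²] = s  ← same
Only (D) matches s.

(D)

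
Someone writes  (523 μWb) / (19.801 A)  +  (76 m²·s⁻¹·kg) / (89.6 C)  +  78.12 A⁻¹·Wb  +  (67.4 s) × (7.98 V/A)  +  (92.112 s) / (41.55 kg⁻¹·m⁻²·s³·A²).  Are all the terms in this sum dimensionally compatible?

Expand each in SI base units:
  (523 μWb) / (19.801 A):  [kg·m²·s⁻²·A⁻¹] / [A] = kg·m²·s⁻²·A⁻²
  (76 m²·s⁻¹·kg) / (89.6 C):  [kg·m²·s⁻¹] / [s·A] = kg·m²·s⁻²·A⁻¹
  78.12 A⁻¹·Wb:  Wb·A⁻¹ = V·s·A⁻¹ = kg·m²·s⁻²·A⁻²
  (67.4 s) × (7.98 V/A):  [s] · [kg·m²·s⁻³·A⁻²] = kg·m²·s⁻²·A⁻²
  (92.112 s) / (41.55 kg⁻¹·m⁻²·s³·A²):  [s] / [kg⁻¹·m⁻²·s³·A²] = kg·m²·s⁻²·A⁻²
The terms do not share a single dimension (kg·m²·s⁻²·A⁻² vs kg·m²·s⁻²·A⁻¹).

No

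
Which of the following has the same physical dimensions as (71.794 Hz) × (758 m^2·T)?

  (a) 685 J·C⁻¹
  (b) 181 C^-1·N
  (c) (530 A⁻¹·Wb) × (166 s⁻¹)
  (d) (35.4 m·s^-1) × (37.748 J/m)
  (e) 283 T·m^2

Reference: [s⁻¹] · [kg·m²·s⁻²·A⁻¹] = kg·m²·s⁻³·A⁻¹.
Each option:
  (a) J·C⁻¹ = N·m·(s·A)⁻¹ = kg·m²·s⁻³·A⁻¹  ← same
  (b) N·C⁻¹ = kg·m·s⁻²·(s·A)⁻¹ = kg·m·s⁻³·A⁻¹
  (c) [kg·m²·s⁻²·A⁻²] · [s⁻¹] = kg·m²·s⁻³·A⁻²
  (d) [m·s⁻¹] · [kg·m·s⁻²] = kg·m²·s⁻³
  (e) T·m² = Wb·m⁻²·m² = kg·m²·s⁻²·A⁻¹
Only (a) matches kg·m²·s⁻³·A⁻¹.

(a)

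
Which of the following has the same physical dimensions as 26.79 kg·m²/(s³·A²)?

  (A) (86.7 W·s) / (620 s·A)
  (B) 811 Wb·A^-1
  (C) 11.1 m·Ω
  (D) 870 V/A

Reference: kg·m²·s⁻³·A⁻².
Each option:
  (A) [kg·m²·s⁻²] / [s·A] = kg·m²·s⁻³·A⁻¹
  (B) Wb·A⁻¹ = V·s·A⁻¹ = kg·m²·s⁻²·A⁻²
  (C) Ω·m = V·A⁻¹·m = kg·m³·s⁻³·A⁻²
  (D) V·A⁻¹ = J·C⁻¹·A⁻¹ = kg·m²·s⁻³·A⁻²  ← same
Only (D) matches kg·m²·s⁻³·A⁻².

(D)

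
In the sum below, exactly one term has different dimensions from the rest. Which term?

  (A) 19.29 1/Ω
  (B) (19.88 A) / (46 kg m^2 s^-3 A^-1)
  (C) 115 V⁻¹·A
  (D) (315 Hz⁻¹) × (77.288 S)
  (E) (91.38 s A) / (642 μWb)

In SI base units:
  (A) Ω⁻¹ = (V·A⁻¹)⁻¹ = kg⁻¹·m⁻²·s³·A²
  (B) [A] / [kg·m²·s⁻³·A⁻¹] = kg⁻¹·m⁻²·s³·A²
  (C) A·V⁻¹ = A·(J·C⁻¹)⁻¹ = kg⁻¹·m⁻²·s³·A²
  (D) [s] · [kg⁻¹·m⁻²·s³·A²] = kg⁻¹·m⁻²·s⁴·A²
  (E) [s·A] / [kg·m²·s⁻²·A⁻¹] = kg⁻¹·m⁻²·s³·A²
All reduce to kg⁻¹·m⁻²·s³·A² except (D), which is kg⁻¹·m⁻²·s⁴·A².

(D)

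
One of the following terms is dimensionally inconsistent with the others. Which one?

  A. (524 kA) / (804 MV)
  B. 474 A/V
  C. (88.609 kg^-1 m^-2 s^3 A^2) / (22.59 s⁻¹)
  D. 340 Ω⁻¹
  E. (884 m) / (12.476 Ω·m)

Reduce each to base SI dimensions:
  A. [A] / [kg·m²·s⁻³·A⁻¹] = kg⁻¹·m⁻²·s³·A²
  B. A·V⁻¹ = A·(J·C⁻¹)⁻¹ = kg⁻¹·m⁻²·s³·A²
  C. [kg⁻¹·m⁻²·s³·A²] / [s⁻¹] = kg⁻¹·m⁻²·s⁴·A²
  D. Ω⁻¹ = (V·A⁻¹)⁻¹ = kg⁻¹·m⁻²·s³·A²
  E. [m] / [kg·m³·s⁻³·A⁻²] = kg⁻¹·m⁻²·s³·A²
All reduce to kg⁻¹·m⁻²·s³·A² except C., which is kg⁻¹·m⁻²·s⁴·A².

C.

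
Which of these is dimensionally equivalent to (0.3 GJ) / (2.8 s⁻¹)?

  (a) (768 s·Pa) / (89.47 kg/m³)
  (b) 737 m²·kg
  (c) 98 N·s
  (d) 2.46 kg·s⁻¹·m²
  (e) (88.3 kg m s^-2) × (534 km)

Reference: [kg·m²·s⁻²] / [s⁻¹] = kg·m²·s⁻¹.
Each option:
  (a) [kg·m⁻¹·s⁻¹] / [kg·m⁻³] = m²·s⁻¹
  (b) kg·m²
  (c) N·s = kg·m·s⁻²·s = kg·m·s⁻¹
  (d) kg·m²·s⁻¹  ← same
  (e) [kg·m·s⁻²] · [m] = kg·m²·s⁻²
Only (d) matches kg·m²·s⁻¹.

(d)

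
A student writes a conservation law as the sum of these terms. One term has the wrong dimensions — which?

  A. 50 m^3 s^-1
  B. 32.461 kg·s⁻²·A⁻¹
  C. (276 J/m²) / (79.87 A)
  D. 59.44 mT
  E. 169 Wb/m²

Dimensions:
  A. m³·s⁻¹
  B. kg·s⁻²·A⁻¹
  C. [kg·s⁻²] / [A] = kg·s⁻²·A⁻¹
  D. T = Wb·m⁻² = kg·s⁻²·A⁻¹
  E. Wb·m⁻² = V·s·m⁻² = kg·s⁻²·A⁻¹
All reduce to kg·s⁻²·A⁻¹ except A., which is m³·s⁻¹.

A.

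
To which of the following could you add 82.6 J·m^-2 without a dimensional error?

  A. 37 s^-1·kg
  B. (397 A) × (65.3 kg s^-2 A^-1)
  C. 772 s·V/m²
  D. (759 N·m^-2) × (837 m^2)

Reference: J·m⁻² = N·m·m⁻² = kg·s⁻².
Each option:
  A. kg·s⁻¹
  B. [A] · [kg·s⁻²·A⁻¹] = kg·s⁻²  ← same
  C. V·s·m⁻² = J·C⁻¹·s·m⁻² = kg·s⁻²·A⁻¹
  D. [kg·m⁻¹·s⁻²] · [m²] = kg·m·s⁻²
Only B. matches kg·s⁻².

B.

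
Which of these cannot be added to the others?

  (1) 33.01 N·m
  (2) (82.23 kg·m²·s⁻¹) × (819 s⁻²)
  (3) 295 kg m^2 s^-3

Reduce each to base SI dimensions:
  (1) N·m = kg·m·s⁻²·m = kg·m²·s⁻²
  (2) [kg·m²·s⁻¹] · [s⁻²] = kg·m²·s⁻³
  (3) kg·m²·s⁻³
All reduce to kg·m²·s⁻³ except (1), which is kg·m²·s⁻².

(1)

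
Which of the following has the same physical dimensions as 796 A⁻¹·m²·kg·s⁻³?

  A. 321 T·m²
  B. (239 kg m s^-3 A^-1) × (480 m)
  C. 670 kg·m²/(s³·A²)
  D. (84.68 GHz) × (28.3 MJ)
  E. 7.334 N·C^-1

B.

Reference: kg·m²·s⁻³·A⁻¹.
Each option:
  A. T·m² = Wb·m⁻²·m² = kg·m²·s⁻²·A⁻¹
  B. [kg·m·s⁻³·A⁻¹] · [m] = kg·m²·s⁻³·A⁻¹  ← same
  C. kg·m²·s⁻³·A⁻²
  D. [s⁻¹] · [kg·m²·s⁻²] = kg·m²·s⁻³
  E. N·C⁻¹ = kg·m·s⁻²·(s·A)⁻¹ = kg·m·s⁻³·A⁻¹
Only B. matches kg·m²·s⁻³·A⁻¹.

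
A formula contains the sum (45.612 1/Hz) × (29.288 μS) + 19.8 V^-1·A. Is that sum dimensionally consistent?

No

Work out the base dimensions of each:
  (45.612 1/Hz) × (29.288 μS):  [s] · [kg⁻¹·m⁻²·s³·A²] = kg⁻¹·m⁻²·s⁴·A²
  19.8 V^-1·A:  A·V⁻¹ = A·(J·C⁻¹)⁻¹ = kg⁻¹·m⁻²·s³·A²
kg⁻¹·m⁻²·s⁴·A² ≠ kg⁻¹·m⁻²·s³·A², so they cannot be added.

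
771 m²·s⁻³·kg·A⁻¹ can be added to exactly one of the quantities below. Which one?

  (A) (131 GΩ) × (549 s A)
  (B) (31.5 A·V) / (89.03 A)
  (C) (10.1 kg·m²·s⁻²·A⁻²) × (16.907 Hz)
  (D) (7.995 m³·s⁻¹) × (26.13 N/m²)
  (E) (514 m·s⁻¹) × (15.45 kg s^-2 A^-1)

Reference: kg·m²·s⁻³·A⁻¹.
Each option:
  (A) [kg·m²·s⁻³·A⁻²] · [s·A] = kg·m²·s⁻²·A⁻¹
  (B) [kg·m²·s⁻³] / [A] = kg·m²·s⁻³·A⁻¹  ← same
  (C) [kg·m²·s⁻²·A⁻²] · [s⁻¹] = kg·m²·s⁻³·A⁻²
  (D) [m³·s⁻¹] · [kg·m⁻¹·s⁻²] = kg·m²·s⁻³
  (E) [m·s⁻¹] · [kg·s⁻²·A⁻¹] = kg·m·s⁻³·A⁻¹
Only (B) matches kg·m²·s⁻³·A⁻¹.

(B)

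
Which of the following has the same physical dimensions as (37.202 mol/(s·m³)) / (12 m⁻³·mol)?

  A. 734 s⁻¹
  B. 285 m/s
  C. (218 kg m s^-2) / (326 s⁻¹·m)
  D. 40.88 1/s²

A.

Reference: [m⁻³·s⁻¹·mol] / [m⁻³·mol] = s⁻¹.
Each option:
  A. s⁻¹  ← same
  B. m·s⁻¹
  C. [kg·m·s⁻²] / [m·s⁻¹] = kg·s⁻¹
  D. s⁻²
Only A. matches s⁻¹.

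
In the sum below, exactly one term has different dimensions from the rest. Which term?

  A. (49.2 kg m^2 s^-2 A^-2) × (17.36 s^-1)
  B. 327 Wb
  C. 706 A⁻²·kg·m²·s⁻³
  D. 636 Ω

B.

Work out the base dimensions of each:
  A. [kg·m²·s⁻²·A⁻²] · [s⁻¹] = kg·m²·s⁻³·A⁻²
  B. Wb = V·s = kg·m²·s⁻²·A⁻¹
  C. kg·m²·s⁻³·A⁻²
  D. Ω = V·A⁻¹ = kg·m²·s⁻³·A⁻²
All reduce to kg·m²·s⁻³·A⁻² except B., which is kg·m²·s⁻²·A⁻¹.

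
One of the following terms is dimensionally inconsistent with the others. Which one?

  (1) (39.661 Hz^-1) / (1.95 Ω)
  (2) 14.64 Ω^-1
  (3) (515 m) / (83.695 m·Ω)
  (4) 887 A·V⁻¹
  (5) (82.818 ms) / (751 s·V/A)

(1)

Reduce each to base SI dimensions:
  (1) [s] / [kg·m²·s⁻³·A⁻²] = kg⁻¹·m⁻²·s⁴·A²
  (2) Ω⁻¹ = (V·A⁻¹)⁻¹ = kg⁻¹·m⁻²·s³·A²
  (3) [m] / [kg·m³·s⁻³·A⁻²] = kg⁻¹·m⁻²·s³·A²
  (4) A·V⁻¹ = A·(J·C⁻¹)⁻¹ = kg⁻¹·m⁻²·s³·A²
  (5) [s] / [kg·m²·s⁻²·A⁻²] = kg⁻¹·m⁻²·s³·A²
All reduce to kg⁻¹·m⁻²·s³·A² except (1), which is kg⁻¹·m⁻²·s⁴·A².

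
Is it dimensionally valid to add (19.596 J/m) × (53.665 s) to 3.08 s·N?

Yes

In SI base units:
  (19.596 J/m) × (53.665 s):  [kg·m·s⁻²] · [s] = kg·m·s⁻¹
  3.08 s·N:  N·s = kg·m·s⁻²·s = kg·m·s⁻¹
Both are kg·m·s⁻¹, so they have the same dimensions and can be added.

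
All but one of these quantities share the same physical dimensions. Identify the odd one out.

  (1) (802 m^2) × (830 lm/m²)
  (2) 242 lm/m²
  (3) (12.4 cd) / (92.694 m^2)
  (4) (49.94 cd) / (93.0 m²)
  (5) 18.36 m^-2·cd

In SI base units:
  (1) [m²] · [m⁻²·cd] = cd
  (2) lm·m⁻² = cd·m⁻² = m⁻²·cd
  (3) [cd] / [m²] = m⁻²·cd
  (4) [cd] / [m²] = m⁻²·cd
  (5) cd·m⁻² = m⁻²·cd
All reduce to m⁻²·cd except (1), which is cd.

(1)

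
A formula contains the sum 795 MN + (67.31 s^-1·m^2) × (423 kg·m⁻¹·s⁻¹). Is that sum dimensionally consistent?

Yes

Dimensions:
  795 MN:  N = kg·m·s⁻²
  (67.31 s^-1·m^2) × (423 kg·m⁻¹·s⁻¹):  [m²·s⁻¹] · [kg·m⁻¹·s⁻¹] = kg·m·s⁻²
Both are kg·m·s⁻², so they have the same dimensions and can be added.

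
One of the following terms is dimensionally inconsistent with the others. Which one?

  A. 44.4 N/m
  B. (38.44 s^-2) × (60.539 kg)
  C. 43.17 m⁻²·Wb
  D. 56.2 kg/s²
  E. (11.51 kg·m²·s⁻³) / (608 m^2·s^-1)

Dimensions:
  A. N·m⁻¹ = kg·m·s⁻²·m⁻¹ = kg·s⁻²
  B. [s⁻²] · [kg] = kg·s⁻²
  C. Wb·m⁻² = V·s·m⁻² = kg·s⁻²·A⁻¹
  D. kg·s⁻²
  E. [kg·m²·s⁻³] / [m²·s⁻¹] = kg·s⁻²
All reduce to kg·s⁻² except C., which is kg·s⁻²·A⁻¹.

C.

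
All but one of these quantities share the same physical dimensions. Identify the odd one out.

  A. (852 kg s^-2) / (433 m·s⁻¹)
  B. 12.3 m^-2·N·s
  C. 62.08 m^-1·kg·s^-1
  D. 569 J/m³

D.

Expand each in SI base units:
  A. [kg·s⁻²] / [m·s⁻¹] = kg·m⁻¹·s⁻¹
  B. N·s·m⁻² = kg·m·s⁻²·s·m⁻² = kg·m⁻¹·s⁻¹
  C. kg·m⁻¹·s⁻¹
  D. J·m⁻³ = N·m·m⁻³ = kg·m⁻¹·s⁻²
All reduce to kg·m⁻¹·s⁻¹ except D., which is kg·m⁻¹·s⁻².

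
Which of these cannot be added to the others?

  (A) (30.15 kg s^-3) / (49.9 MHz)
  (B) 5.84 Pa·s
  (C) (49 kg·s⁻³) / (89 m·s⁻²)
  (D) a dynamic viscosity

(A)

Work out the base dimensions of each:
  (A) [kg·s⁻³] / [s⁻¹] = kg·s⁻²
  (B) Pa·s = N·m⁻²·s = kg·m⁻¹·s⁻¹
  (C) [kg·s⁻³] / [m·s⁻²] = kg·m⁻¹·s⁻¹
  (D) [dynamic viscosity] = kg·m⁻¹·s⁻¹
All reduce to kg·m⁻¹·s⁻¹ except (A), which is kg·s⁻².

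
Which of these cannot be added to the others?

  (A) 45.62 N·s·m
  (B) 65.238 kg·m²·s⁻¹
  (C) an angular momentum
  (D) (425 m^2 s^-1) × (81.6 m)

(D)

In SI base units:
  (A) N·m·s = kg·m·s⁻²·m·s = kg·m²·s⁻¹
  (B) kg·m²·s⁻¹
  (C) [angular momentum] = kg·m²·s⁻¹
  (D) [m²·s⁻¹] · [m] = m³·s⁻¹
All reduce to kg·m²·s⁻¹ except (D), which is m³·s⁻¹.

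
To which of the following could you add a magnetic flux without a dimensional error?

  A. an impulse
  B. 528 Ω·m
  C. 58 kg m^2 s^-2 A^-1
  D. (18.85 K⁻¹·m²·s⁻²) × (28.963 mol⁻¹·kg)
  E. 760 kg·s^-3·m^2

Reference: [magnetic flux] = kg·m²·s⁻²·A⁻¹.
Each option:
  A. [impulse] = kg·m·s⁻¹
  B. Ω·m = V·A⁻¹·m = kg·m³·s⁻³·A⁻²
  C. kg·m²·s⁻²·A⁻¹  ← same
  D. [m²·s⁻²·K⁻¹] · [kg·mol⁻¹] = kg·m²·s⁻²·K⁻¹·mol⁻¹
  E. kg·m²·s⁻³
Only C. matches kg·m²·s⁻²·A⁻¹.

C.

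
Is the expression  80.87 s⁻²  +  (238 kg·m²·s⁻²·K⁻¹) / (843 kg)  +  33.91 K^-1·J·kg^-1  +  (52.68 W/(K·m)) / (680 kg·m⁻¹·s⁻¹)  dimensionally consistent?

Reduce each to base SI dimensions:
  80.87 s⁻²:  s⁻²
  (238 kg·m²·s⁻²·K⁻¹) / (843 kg):  [kg·m²·s⁻²·K⁻¹] / [kg] = m²·s⁻²·K⁻¹
  33.91 K^-1·J·kg^-1:  J·kg⁻¹·K⁻¹ = N·m·kg⁻¹·K⁻¹ = m²·s⁻²·K⁻¹
  (52.68 W/(K·m)) / (680 kg·m⁻¹·s⁻¹):  [kg·m·s⁻³·K⁻¹] / [kg·m⁻¹·s⁻¹] = m²·s⁻²·K⁻¹
The terms do not share a single dimension (m²·s⁻²·K⁻¹ vs s⁻²).

No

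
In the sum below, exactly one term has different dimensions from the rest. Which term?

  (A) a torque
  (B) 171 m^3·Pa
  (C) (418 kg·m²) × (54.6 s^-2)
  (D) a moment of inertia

In SI base units:
  (A) [torque] = kg·m²·s⁻²
  (B) Pa·m³ = N·m⁻²·m³ = kg·m²·s⁻²
  (C) [kg·m²] · [s⁻²] = kg·m²·s⁻²
  (D) [moment of inertia] = kg·m²
All reduce to kg·m²·s⁻² except (D), which is kg·m².

(D)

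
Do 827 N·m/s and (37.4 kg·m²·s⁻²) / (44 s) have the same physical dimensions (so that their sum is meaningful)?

Expand each in SI base units:
  827 N·m/s:  N·m·s⁻¹ = kg·m·s⁻²·m·s⁻¹ = kg·m²·s⁻³
  (37.4 kg·m²·s⁻²) / (44 s):  [kg·m²·s⁻²] / [s] = kg·m²·s⁻³
Both are kg·m²·s⁻³, so they have the same dimensions and can be added.

Yes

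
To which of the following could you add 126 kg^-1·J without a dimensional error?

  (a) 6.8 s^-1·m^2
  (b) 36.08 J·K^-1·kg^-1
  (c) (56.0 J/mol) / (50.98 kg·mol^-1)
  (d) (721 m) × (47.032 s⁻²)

Reference: J·kg⁻¹ = N·m·kg⁻¹ = m²·s⁻².
Each option:
  (a) m²·s⁻¹
  (b) J·kg⁻¹·K⁻¹ = N·m·kg⁻¹·K⁻¹ = m²·s⁻²·K⁻¹
  (c) [kg·m²·s⁻²·mol⁻¹] / [kg·mol⁻¹] = m²·s⁻²  ← same
  (d) [m] · [s⁻²] = m·s⁻²
Only (c) matches m²·s⁻².

(c)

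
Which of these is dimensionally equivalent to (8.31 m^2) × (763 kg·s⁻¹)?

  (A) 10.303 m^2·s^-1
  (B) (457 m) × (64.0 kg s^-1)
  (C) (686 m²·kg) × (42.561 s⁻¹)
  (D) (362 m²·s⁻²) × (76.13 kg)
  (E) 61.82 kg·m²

Reference: [m²] · [kg·s⁻¹] = kg·m²·s⁻¹.
Each option:
  (A) m²·s⁻¹
  (B) [m] · [kg·s⁻¹] = kg·m·s⁻¹
  (C) [kg·m²] · [s⁻¹] = kg·m²·s⁻¹  ← same
  (D) [m²·s⁻²] · [kg] = kg·m²·s⁻²
  (E) kg·m²
Only (C) matches kg·m²·s⁻¹.

(C)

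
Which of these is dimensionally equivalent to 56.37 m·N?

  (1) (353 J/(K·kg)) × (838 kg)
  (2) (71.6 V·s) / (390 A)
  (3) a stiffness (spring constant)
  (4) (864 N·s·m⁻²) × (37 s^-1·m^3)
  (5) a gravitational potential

Reference: N·m = kg·m·s⁻²·m = kg·m²·s⁻².
Each option:
  (1) [m²·s⁻²·K⁻¹] · [kg] = kg·m²·s⁻²·K⁻¹
  (2) [kg·m²·s⁻²·A⁻¹] / [A] = kg·m²·s⁻²·A⁻²
  (3) [stiffness (spring constant)] = kg·s⁻²
  (4) [kg·m⁻¹·s⁻¹] · [m³·s⁻¹] = kg·m²·s⁻²  ← same
  (5) [gravitational potential] = m²·s⁻²
Only (4) matches kg·m²·s⁻².

(4)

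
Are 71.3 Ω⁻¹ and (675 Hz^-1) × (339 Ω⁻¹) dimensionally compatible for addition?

In SI base units:
  71.3 Ω⁻¹:  Ω⁻¹ = (V·A⁻¹)⁻¹ = kg⁻¹·m⁻²·s³·A²
  (675 Hz^-1) × (339 Ω⁻¹):  [s] · [kg⁻¹·m⁻²·s³·A²] = kg⁻¹·m⁻²·s⁴·A²
kg⁻¹·m⁻²·s³·A² ≠ kg⁻¹·m⁻²·s⁴·A², so they cannot be added.

No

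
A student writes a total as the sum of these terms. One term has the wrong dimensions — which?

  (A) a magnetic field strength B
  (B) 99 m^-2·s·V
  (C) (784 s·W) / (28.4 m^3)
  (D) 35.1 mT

In SI base units:
  (A) [magnetic field strength B] = kg·s⁻²·A⁻¹
  (B) V·s·m⁻² = J·C⁻¹·s·m⁻² = kg·s⁻²·A⁻¹
  (C) [kg·m²·s⁻²] / [m³] = kg·m⁻¹·s⁻²
  (D) T = Wb·m⁻² = kg·s⁻²·A⁻¹
All reduce to kg·s⁻²·A⁻¹ except (C), which is kg·m⁻¹·s⁻².

(C)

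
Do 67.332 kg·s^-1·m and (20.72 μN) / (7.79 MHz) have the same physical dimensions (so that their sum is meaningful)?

Yes

Work out the base dimensions of each:
  67.332 kg·s^-1·m:  kg·m·s⁻¹
  (20.72 μN) / (7.79 MHz):  [kg·m·s⁻²] / [s⁻¹] = kg·m·s⁻¹
Both are kg·m·s⁻¹, so they have the same dimensions and can be added.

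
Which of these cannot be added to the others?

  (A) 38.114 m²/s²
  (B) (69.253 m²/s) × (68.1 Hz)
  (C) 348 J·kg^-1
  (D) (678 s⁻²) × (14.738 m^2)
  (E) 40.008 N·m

(E)

Expand each in SI base units:
  (A) m²·s⁻²
  (B) [m²·s⁻¹] · [s⁻¹] = m²·s⁻²
  (C) J·kg⁻¹ = N·m·kg⁻¹ = m²·s⁻²
  (D) [s⁻²] · [m²] = m²·s⁻²
  (E) N·m = kg·m·s⁻²·m = kg·m²·s⁻²
All reduce to m²·s⁻² except (E), which is kg·m²·s⁻².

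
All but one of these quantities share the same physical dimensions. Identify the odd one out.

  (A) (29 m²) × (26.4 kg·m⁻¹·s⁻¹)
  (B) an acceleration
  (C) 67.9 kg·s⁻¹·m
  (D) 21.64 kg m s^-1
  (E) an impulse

Expand each in SI base units:
  (A) [m²] · [kg·m⁻¹·s⁻¹] = kg·m·s⁻¹
  (B) [acceleration] = m·s⁻²
  (C) kg·m·s⁻¹
  (D) kg·m·s⁻¹
  (E) [impulse] = kg·m·s⁻¹
All reduce to kg·m·s⁻¹ except (B), which is m·s⁻².

(B)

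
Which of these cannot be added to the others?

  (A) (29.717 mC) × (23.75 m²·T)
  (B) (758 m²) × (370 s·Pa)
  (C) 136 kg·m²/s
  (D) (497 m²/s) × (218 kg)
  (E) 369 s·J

(B)

Work out the base dimensions of each:
  (A) [s·A] · [kg·m²·s⁻²·A⁻¹] = kg·m²·s⁻¹
  (B) [m²] · [kg·m⁻¹·s⁻¹] = kg·m·s⁻¹
  (C) kg·m²·s⁻¹
  (D) [m²·s⁻¹] · [kg] = kg·m²·s⁻¹
  (E) J·s = N·m·s = kg·m²·s⁻¹
All reduce to kg·m²·s⁻¹ except (B), which is kg·m·s⁻¹.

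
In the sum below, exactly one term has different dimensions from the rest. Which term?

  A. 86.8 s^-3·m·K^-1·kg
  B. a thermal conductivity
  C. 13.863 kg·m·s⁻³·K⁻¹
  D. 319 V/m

D.

Reduce each to base SI dimensions:
  A. kg·m·s⁻³·K⁻¹
  B. [thermal conductivity] = kg·m·s⁻³·K⁻¹
  C. kg·m·s⁻³·K⁻¹
  D. V·m⁻¹ = J·C⁻¹·m⁻¹ = kg·m·s⁻³·A⁻¹
All reduce to kg·m·s⁻³·K⁻¹ except D., which is kg·m·s⁻³·A⁻¹.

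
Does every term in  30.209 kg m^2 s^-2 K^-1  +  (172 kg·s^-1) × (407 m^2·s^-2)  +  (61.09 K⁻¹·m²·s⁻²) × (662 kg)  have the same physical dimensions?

No

In SI base units:
  30.209 kg m^2 s^-2 K^-1:  kg·m²·s⁻²·K⁻¹
  (172 kg·s^-1) × (407 m^2·s^-2):  [kg·s⁻¹] · [m²·s⁻²] = kg·m²·s⁻³
  (61.09 K⁻¹·m²·s⁻²) × (662 kg):  [m²·s⁻²·K⁻¹] · [kg] = kg·m²·s⁻²·K⁻¹
The terms do not share a single dimension (kg·m²·s⁻²·K⁻¹ vs kg·m²·s⁻³).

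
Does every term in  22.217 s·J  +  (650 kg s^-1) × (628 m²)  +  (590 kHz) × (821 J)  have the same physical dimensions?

No

In SI base units:
  22.217 s·J:  J·s = N·m·s = kg·m²·s⁻¹
  (650 kg s^-1) × (628 m²):  [kg·s⁻¹] · [m²] = kg·m²·s⁻¹
  (590 kHz) × (821 J):  [s⁻¹] · [kg·m²·s⁻²] = kg·m²·s⁻³
The terms do not share a single dimension (kg·m²·s⁻³ vs kg·m²·s⁻¹).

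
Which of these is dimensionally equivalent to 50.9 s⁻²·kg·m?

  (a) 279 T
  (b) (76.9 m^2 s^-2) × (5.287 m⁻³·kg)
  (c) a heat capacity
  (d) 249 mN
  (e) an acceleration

Reference: kg·m·s⁻².
Each option:
  (a) T = Wb·m⁻² = kg·s⁻²·A⁻¹
  (b) [m²·s⁻²] · [kg·m⁻³] = kg·m⁻¹·s⁻²
  (c) [heat capacity] = kg·m²·s⁻²·K⁻¹
  (d) N = kg·m·s⁻²  ← same
  (e) [acceleration] = m·s⁻²
Only (d) matches kg·m·s⁻².

(d)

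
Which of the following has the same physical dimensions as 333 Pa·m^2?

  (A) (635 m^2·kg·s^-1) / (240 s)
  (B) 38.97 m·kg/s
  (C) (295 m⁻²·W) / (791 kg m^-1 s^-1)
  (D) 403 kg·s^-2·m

(D)

Reference: Pa·m² = N·m⁻²·m² = kg·m·s⁻².
Each option:
  (A) [kg·m²·s⁻¹] / [s] = kg·m²·s⁻²
  (B) kg·m·s⁻¹
  (C) [kg·s⁻³] / [kg·m⁻¹·s⁻¹] = m·s⁻²
  (D) kg·m·s⁻²  ← same
Only (D) matches kg·m·s⁻².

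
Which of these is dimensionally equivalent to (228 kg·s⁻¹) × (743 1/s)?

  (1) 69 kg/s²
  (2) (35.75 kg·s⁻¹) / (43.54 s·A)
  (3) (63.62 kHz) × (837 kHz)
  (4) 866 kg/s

(1)

Reference: [kg·s⁻¹] · [s⁻¹] = kg·s⁻².
Each option:
  (1) kg·s⁻²  ← same
  (2) [kg·s⁻¹] / [s·A] = kg·s⁻²·A⁻¹
  (3) [s⁻¹] · [s⁻¹] = s⁻²
  (4) kg·s⁻¹
Only (1) matches kg·s⁻².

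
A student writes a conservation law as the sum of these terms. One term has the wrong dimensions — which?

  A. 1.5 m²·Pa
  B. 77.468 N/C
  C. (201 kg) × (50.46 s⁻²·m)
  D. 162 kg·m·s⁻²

B.

Dimensions:
  A. Pa·m² = N·m⁻²·m² = kg·m·s⁻²
  B. N·C⁻¹ = kg·m·s⁻²·(s·A)⁻¹ = kg·m·s⁻³·A⁻¹
  C. [kg] · [m·s⁻²] = kg·m·s⁻²
  D. kg·m·s⁻²
All reduce to kg·m·s⁻² except B., which is kg·m·s⁻³·A⁻¹.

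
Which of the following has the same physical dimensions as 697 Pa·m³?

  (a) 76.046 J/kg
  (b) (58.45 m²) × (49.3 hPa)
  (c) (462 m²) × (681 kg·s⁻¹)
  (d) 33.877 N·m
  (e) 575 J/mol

Reference: Pa·m³ = N·m⁻²·m³ = kg·m²·s⁻².
Each option:
  (a) J·kg⁻¹ = N·m·kg⁻¹ = m²·s⁻²
  (b) [m²] · [kg·m⁻¹·s⁻²] = kg·m·s⁻²
  (c) [m²] · [kg·s⁻¹] = kg·m²·s⁻¹
  (d) N·m = kg·m·s⁻²·m = kg·m²·s⁻²  ← same
  (e) J·mol⁻¹ = N·m·mol⁻¹ = kg·m²·s⁻²·mol⁻¹
Only (d) matches kg·m²·s⁻².

(d)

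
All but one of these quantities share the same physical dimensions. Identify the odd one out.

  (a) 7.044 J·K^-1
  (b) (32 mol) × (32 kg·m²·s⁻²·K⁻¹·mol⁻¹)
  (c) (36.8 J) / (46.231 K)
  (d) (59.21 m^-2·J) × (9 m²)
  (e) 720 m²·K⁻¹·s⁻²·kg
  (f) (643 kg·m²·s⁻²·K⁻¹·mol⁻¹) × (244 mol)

Reduce each to base SI dimensions:
  (a) J·K⁻¹ = N·m·K⁻¹ = kg·m²·s⁻²·K⁻¹
  (b) [mol] · [kg·m²·s⁻²·K⁻¹·mol⁻¹] = kg·m²·s⁻²·K⁻¹
  (c) [kg·m²·s⁻²] / [K] = kg·m²·s⁻²·K⁻¹
  (d) [kg·s⁻²] · [m²] = kg·m²·s⁻²
  (e) kg·m²·s⁻²·K⁻¹
  (f) [kg·m²·s⁻²·K⁻¹·mol⁻¹] · [mol] = kg·m²·s⁻²·K⁻¹
All reduce to kg·m²·s⁻²·K⁻¹ except (d), which is kg·m²·s⁻².

(d)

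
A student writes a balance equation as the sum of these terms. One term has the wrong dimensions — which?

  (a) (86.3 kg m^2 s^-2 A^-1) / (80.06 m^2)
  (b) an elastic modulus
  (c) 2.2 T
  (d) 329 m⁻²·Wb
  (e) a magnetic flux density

Expand each in SI base units:
  (a) [kg·m²·s⁻²·A⁻¹] / [m²] = kg·s⁻²·A⁻¹
  (b) [elastic modulus] = kg·m⁻¹·s⁻²
  (c) T = Wb·m⁻² = kg·s⁻²·A⁻¹
  (d) Wb·m⁻² = V·s·m⁻² = kg·s⁻²·A⁻¹
  (e) [magnetic flux density] = kg·s⁻²·A⁻¹
All reduce to kg·s⁻²·A⁻¹ except (b), which is kg·m⁻¹·s⁻².

(b)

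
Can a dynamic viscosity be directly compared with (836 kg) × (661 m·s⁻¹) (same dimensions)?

In SI base units:
  a dynamic viscosity:  [dynamic viscosity] = kg·m⁻¹·s⁻¹
  (836 kg) × (661 m·s⁻¹):  [kg] · [m·s⁻¹] = kg·m·s⁻¹
kg·m⁻¹·s⁻¹ ≠ kg·m·s⁻¹, so they cannot be added.

No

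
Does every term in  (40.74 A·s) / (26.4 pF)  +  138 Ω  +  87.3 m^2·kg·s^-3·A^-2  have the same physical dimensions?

No

Work out the base dimensions of each:
  (40.74 A·s) / (26.4 pF):  [s·A] / [kg⁻¹·m⁻²·s⁴·A²] = kg·m²·s⁻³·A⁻¹
  138 Ω:  Ω = V·A⁻¹ = kg·m²·s⁻³·A⁻²
  87.3 m^2·kg·s^-3·A^-2:  kg·m²·s⁻³·A⁻²
The terms do not share a single dimension (kg·m²·s⁻³·A⁻² vs kg·m²·s⁻³·A⁻¹).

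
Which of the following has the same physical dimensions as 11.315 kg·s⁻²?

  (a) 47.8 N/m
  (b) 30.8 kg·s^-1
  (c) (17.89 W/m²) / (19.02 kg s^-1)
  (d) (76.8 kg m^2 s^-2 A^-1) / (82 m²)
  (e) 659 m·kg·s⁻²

(a)

Reference: kg·s⁻².
Each option:
  (a) N·m⁻¹ = kg·m·s⁻²·m⁻¹ = kg·s⁻²  ← same
  (b) kg·s⁻¹
  (c) [kg·s⁻³] / [kg·s⁻¹] = s⁻²
  (d) [kg·m²·s⁻²·A⁻¹] / [m²] = kg·s⁻²·A⁻¹
  (e) kg·m·s⁻²
Only (a) matches kg·s⁻².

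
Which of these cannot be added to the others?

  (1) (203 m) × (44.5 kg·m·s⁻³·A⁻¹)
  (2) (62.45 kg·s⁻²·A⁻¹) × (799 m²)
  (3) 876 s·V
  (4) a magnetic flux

(1)

Reduce each to base SI dimensions:
  (1) [m] · [kg·m·s⁻³·A⁻¹] = kg·m²·s⁻³·A⁻¹
  (2) [kg·s⁻²·A⁻¹] · [m²] = kg·m²·s⁻²·A⁻¹
  (3) V·s = J·C⁻¹·s = kg·m²·s⁻²·A⁻¹
  (4) [magnetic flux] = kg·m²·s⁻²·A⁻¹
All reduce to kg·m²·s⁻²·A⁻¹ except (1), which is kg·m²·s⁻³·A⁻¹.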